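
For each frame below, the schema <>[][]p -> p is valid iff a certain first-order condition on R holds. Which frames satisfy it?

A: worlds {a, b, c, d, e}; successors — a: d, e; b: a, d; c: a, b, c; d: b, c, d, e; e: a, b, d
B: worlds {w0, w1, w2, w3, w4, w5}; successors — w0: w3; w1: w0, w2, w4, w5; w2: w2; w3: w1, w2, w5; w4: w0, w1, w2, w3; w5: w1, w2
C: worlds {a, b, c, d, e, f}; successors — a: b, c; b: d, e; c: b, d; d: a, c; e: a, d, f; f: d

A

The schema corresponds to a generalized confluence (Geach) condition: forall x forall y (xRy -> exists w (y R^2 w & x = w)).
A: ✓.
B: fails — w1Rw2 but no w with w2R²w and w1=w.
C: fails — eRd but no w with dR²w and e=w.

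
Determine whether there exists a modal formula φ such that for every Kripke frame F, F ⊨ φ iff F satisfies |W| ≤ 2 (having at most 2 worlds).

Modal frame validity is preserved under disjoint unions.
Any modal formula valid on each of 3 disjoint one-world frames is valid on their disjoint union (validity is preserved under disjoint unions). Each one-world frame has |W|=1≤2, but the union has |W|=3.
Hence having at most 2 worlds is not modally definable.

No — not modally definable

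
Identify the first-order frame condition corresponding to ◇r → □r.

partial functionality

Suppose ◇r→□r is valid. Take Rxy, Rxz and set V(r)={y}. Then ◇r at x, so □r at x, so r at z, i.e. z=y.
Conversely, on a frame with partial functionality the schema holds at every world under every valuation.
Frame condition: ∀x ∀y ∀z (Rxy ∧ Rxz → y = z).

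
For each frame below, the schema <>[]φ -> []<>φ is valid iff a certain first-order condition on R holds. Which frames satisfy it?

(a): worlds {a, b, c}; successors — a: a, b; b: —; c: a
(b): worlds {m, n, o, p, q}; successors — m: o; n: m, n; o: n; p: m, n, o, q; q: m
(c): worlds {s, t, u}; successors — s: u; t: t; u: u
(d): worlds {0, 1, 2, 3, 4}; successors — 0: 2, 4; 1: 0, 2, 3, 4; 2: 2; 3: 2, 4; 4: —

(c)

The schema corresponds to convergence: forall x forall y forall z (Rxy & Rxz -> exists w (Ryw & Rzw)).
(a): fails — Raa and Rab but a and b have no common successor.
(b): fails — Rnn and Rnm but n and m have no common successor.
(c): satisfies the condition.
(d): fails — R02 and R04 but 2 and 4 have no common successor.
Valid on: (c).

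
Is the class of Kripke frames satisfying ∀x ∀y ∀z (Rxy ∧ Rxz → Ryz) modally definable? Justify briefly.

Definable; ◇r → □◇r defines it

The condition is the Euclidean property. A defining modal formula is ◇r → □◇r.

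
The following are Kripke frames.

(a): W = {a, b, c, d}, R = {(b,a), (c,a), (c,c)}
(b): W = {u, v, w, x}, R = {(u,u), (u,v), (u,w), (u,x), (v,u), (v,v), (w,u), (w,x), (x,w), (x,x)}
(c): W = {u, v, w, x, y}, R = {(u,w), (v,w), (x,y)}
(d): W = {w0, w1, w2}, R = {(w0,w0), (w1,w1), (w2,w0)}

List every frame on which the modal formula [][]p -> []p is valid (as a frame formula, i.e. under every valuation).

The schema corresponds to density: forall x forall y (Rxy -> exists z (Rxz & Rzy)).
(a): fails — Rba but no z with Rbz and Rza.
(b): holds.
(c): fails — Rxy but no z with Rxz and Rzy.
(d): holds.

(b), (d)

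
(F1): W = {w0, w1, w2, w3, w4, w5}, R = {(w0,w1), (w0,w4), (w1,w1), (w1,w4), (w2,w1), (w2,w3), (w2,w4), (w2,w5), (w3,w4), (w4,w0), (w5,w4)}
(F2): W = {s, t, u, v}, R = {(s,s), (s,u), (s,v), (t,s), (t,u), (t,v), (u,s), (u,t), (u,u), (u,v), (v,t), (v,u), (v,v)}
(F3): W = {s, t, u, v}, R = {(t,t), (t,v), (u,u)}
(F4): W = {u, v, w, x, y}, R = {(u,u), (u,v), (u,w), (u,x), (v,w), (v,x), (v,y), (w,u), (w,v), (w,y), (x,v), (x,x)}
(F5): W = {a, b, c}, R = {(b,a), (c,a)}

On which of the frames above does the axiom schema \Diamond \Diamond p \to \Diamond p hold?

This is the axiom for transitivity; its first-order frame correspondent is \forall x \forall y \forall z (Rxy \wedge Ryz \to Rxz).
(F1): fails — Rw0w4 and Rw4w0 but not Rw0w0.
(F2): fails — Rtv and Rvt but not Rtt.
(F3): condition met.
(F4): fails — Ruv and Rvy but not Ruy.
(F5): condition met.
Valid on: (F3), (F5).

(F3), (F5)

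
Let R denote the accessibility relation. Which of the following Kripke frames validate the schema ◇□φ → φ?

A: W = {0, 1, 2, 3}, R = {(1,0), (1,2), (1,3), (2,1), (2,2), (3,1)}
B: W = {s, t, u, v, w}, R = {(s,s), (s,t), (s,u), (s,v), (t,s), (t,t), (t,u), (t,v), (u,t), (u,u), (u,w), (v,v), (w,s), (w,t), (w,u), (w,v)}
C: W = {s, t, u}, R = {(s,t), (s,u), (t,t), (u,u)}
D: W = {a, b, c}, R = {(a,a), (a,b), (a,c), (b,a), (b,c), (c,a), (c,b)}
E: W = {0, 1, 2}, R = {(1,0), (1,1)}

D

The schema corresponds to symmetry: ∀x ∀y (Rxy → Ryx).
A: fails — R10 but not R01.
B: fails — Rwt but not Rtw.
C: fails — Rsu but not Rus.
D: ✓.
E: fails — R10 but not R01.
Valid on: D.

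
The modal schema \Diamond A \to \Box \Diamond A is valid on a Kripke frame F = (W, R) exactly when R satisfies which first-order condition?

the Euclidean property: \forall x \forall y \forall z (Rxy \wedge Rxz \to Ryz)

Suppose ◇A→□◇A is valid. Take Rxy, Rxz and set V(A)={y}. Then ◇A at x, so □◇A at x, so ◇A at z, so some w with Rzw has A; w=y, i.e. Rzy. By symmetry of the argument, Ryz.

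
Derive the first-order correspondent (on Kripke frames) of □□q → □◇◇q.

∀x ∀z (xRz → ∃w (xR²w ∧ zR²w))

This is a Sahlqvist (Geach-type) schema ◇^0□^2q → □^1◇^2q.
Minimal-valuation argument: fix x; take any y with xR^0y and any z with xR^1z. Set V(q) to the set of worlds R-reachable from y in exactly 2 steps. Then □^2q holds at y, so the antecedent holds at x; validity forces ◇^2q at z, giving a w with zR^2w and yR^2w.
First-order correspondent: ∀x ∀z (xRz → ∃w (xR²w ∧ zR²w)).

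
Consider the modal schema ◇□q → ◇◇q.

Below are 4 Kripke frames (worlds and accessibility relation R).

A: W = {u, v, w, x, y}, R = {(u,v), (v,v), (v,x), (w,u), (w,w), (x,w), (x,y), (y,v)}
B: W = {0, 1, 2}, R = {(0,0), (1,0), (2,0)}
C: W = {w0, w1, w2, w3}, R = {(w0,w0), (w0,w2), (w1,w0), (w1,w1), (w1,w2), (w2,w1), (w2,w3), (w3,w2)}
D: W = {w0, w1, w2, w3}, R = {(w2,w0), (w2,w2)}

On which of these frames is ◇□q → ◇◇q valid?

This is the axiom for a generalized confluence (Geach) condition; its first-order frame correspondent is ∀x ∀y (xRy → ∃w (yRw ∧ xR²w)).
A: holds.
B: holds.
C: holds.
D: fails — w2Rw0 but no w with w0Rw and w2R²w.

A, B, C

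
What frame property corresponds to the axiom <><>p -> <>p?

This is frame-equivalent to □p → □□p (substitute ¬p for p and contrapose).
Suppose □p→□□p is valid. Take Rxy, Ryz and set V(p)={w : Rxw}. Then □p at x, so □□p at x, so □p at y, so p at z, i.e. Rxz.

Transitivity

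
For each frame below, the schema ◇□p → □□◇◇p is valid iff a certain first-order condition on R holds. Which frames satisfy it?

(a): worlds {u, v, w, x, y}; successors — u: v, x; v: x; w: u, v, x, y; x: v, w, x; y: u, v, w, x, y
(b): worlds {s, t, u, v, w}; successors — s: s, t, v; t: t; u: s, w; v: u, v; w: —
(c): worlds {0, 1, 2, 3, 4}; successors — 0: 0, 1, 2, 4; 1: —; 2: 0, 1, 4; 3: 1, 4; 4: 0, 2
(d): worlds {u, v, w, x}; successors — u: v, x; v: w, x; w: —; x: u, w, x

(a)

Frame correspondent (Sahlqvist): ∀x ∀y ∀z ((xRy ∧ xR²z) → ∃w (yRw ∧ zR²w)) — i.e. a generalized confluence (Geach) condition.
(a): satisfies the condition.
(b): fails — sRt, sR²v but no w* with tRw* and vR²w*.
(c): fails — 0R0, 0R²1 but no w with 0Rw and 1R²w.
(d): fails — uRv, uR²w but no t with vRt and wR²t.
Valid on: (a).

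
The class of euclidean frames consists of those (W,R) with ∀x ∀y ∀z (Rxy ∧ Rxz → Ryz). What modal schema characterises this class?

◇s → □◇s

A defining formula is ◇s → □◇s (the 5 axiom).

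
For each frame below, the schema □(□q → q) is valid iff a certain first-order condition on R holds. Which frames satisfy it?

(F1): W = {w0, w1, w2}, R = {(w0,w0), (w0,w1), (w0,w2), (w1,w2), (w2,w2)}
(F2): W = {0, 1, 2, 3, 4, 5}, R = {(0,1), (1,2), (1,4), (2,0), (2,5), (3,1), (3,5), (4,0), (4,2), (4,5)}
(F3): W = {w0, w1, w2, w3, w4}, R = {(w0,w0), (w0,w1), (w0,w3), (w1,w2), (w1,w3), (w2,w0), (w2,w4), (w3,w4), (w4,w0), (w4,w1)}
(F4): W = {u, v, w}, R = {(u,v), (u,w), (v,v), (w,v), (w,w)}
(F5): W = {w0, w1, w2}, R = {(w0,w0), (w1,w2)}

(F4)

This is the axiom for shift-reflexivity; its first-order frame correspondent is ∀x ∀y (Rxy → Ryy).
(F1): fails — Rw0w1 but not Rw1w1.
(F2): fails — R31 but not R11.
(F3): fails — Rw1w2 but not Rw2w2.
(F4): ✓.
(F5): fails — Rw1w2 but not Rw2w2.
Valid on: (F4).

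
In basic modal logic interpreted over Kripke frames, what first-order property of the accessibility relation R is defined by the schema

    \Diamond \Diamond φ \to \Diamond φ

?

Equivalently (dual form): □φ → □□φ.
Suppose □φ→□□φ is valid. Take Rxy, Ryz and set V(φ)={w : Rxw}. Then □φ at x, so □□φ at x, so □φ at y, so φ at z, i.e. Rxz.

transitivity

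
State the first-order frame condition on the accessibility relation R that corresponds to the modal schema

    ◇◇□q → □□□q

∀x ∀y ∀z ((xR²y ∧ xR³z) → ∃w (yRw ∧ z = w))

This is a Sahlqvist (Geach-type) schema ◇^2□^1q → □^3◇^0q.
Minimal-valuation argument: fix x; take any y with xR^2y and any z with xR^3z. Set V(q) to the set of worlds R-reachable from y in exactly 1 step. Then □^1q holds at y, so the antecedent holds at x; validity forces ◇^0q at z, giving a w with zR^0w and yR^1w.
First-order correspondent: ∀x ∀y ∀z ((xR²y ∧ xR³z) → ∃w (yRw ∧ z = w)).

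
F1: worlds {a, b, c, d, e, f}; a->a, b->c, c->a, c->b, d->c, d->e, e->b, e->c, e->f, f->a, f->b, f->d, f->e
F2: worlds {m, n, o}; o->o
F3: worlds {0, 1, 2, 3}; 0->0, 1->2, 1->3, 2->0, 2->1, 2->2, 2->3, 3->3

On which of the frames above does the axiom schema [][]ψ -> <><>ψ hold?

F1, F3

Frame correspondent (Sahlqvist): forall x exists w (x R^2 w & x R^2 w) — i.e. a generalized confluence (Geach) condition.
F1: satisfies the condition.
F2: fails — at m but no w with mR²w and mR²w.
F3: satisfies the condition.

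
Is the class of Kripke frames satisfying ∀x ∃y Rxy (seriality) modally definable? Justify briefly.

This is a Sahlqvist condition; the D axiom □r → ◇r defines it.
Suppose □r→◇r is valid. At any x set V(r)=W. Then □r at x, so ◇r at x, so x has a successor.

Yes — defined by □r → ◇r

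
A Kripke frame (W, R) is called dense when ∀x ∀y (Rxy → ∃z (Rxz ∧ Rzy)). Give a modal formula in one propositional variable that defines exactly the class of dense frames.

□□p → □p

A defining formula is □□p → □p (the C4 axiom).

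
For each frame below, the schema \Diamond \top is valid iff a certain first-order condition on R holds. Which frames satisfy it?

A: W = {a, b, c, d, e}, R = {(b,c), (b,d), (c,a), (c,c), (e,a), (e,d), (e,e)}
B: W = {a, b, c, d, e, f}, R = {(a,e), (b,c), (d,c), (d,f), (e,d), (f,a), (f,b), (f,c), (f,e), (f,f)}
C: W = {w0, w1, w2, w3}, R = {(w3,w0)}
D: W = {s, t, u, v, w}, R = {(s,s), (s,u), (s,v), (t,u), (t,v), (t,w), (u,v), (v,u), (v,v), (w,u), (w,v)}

This is the axiom for seriality; its first-order frame correspondent is \forall x \exists y Rxy.
A: fails — world a has no successor.
B: fails — world c has no successor.
C: fails — world w0 has no successor.
D: satisfies the condition.
Valid on: D.

D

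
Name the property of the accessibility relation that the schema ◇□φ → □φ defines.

the Euclidean property

This is frame-equivalent to ◇φ → □◇φ (substitute ¬φ for φ and contrapose).
Suppose ◇φ→□◇φ is valid. Take Rxy, Rxz and set V(φ)={y}. Then ◇φ at x, so □◇φ at x, so ◇φ at z, so some w with Rzw has φ; w=y, i.e. Rzy. By symmetry of the argument, Ryz.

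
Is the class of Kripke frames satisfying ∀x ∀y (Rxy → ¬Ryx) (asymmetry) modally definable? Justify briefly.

Not modally definable

Modal frame validity is preserved under surjective bounded morphisms.
The 5-cycle (worlds 0,1,2,3,4 with 0→1→2→3→4→0) is asymmetric. Mapping every world to a single reflexive point • is a surjective bounded morphism, and the reflexive point is not asymmetric (R•• but asymmetry requires ¬R••).
So the class is not modally definable.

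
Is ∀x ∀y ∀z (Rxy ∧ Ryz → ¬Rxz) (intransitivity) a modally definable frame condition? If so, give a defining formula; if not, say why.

Not modally definable

Modal frame validity is preserved under surjective bounded morphisms.
The 5-cycle (worlds w0,w1,w2,w3,w4 with w0→w1→w2→w3→w4→w0) is intransitive. Mapping every world to a single reflexive point • is a surjective bounded morphism; the reflexive point is not intransitive (R••∧R•• but R••).
So the class is not modally definable.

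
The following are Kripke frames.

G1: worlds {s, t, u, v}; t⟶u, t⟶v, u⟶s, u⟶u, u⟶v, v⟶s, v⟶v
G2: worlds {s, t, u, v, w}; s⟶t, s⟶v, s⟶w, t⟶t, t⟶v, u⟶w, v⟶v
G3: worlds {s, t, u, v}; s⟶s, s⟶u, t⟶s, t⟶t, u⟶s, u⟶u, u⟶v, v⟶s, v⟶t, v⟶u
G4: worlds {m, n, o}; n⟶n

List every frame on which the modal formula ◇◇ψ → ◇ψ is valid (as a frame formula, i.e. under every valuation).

G2, G4

Frame correspondent (Sahlqvist): ∀x ∀y (xR²y → ∃w (y = w ∧ xRw)) — i.e. a generalized confluence (Geach) condition.
G1: fails — tR²s but no w with s=w and tRw.
G2: ✓.
G3: fails — sR²v but no w with v=w and sRw.
G4: ✓.
Valid on: G2, G4.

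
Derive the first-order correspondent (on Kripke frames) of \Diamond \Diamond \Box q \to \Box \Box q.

\forall x \forall y \forall z ((x R^2 y \wedge x R^2 z) \to \exists w (yRw \wedge z = w))

This is a Sahlqvist (Geach-type) schema ◇^2□^1q → □^2◇^0q.
Minimal-valuation argument: fix x; take any y with xR^2y and any z with xR^2z. Set V(q) to the set of worlds R-reachable from y in exactly 1 step. Then □^1q holds at y, so the antecedent holds at x; validity forces ◇^0q at z, giving a w with zR^0w and yR^1w.
First-order correspondent: \forall x \forall y \forall z ((x R^2 y \wedge x R^2 z) \to \exists w (yRw \wedge z = w)).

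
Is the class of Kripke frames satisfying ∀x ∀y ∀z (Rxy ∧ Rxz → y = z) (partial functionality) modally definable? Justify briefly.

Definable; ◇p → □p defines it

The condition is partial functionality. A defining modal formula is ◇p → □p.
Suppose ◇p→□p is valid. Take Rxy, Rxz and set V(p)={y}. Then ◇p at x, so □p at x, so p at z, i.e. z=y.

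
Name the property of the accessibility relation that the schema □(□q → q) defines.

Suppose □(□q→q) is valid. Take Rxy and set V(q)={w : Ryw}. Then at y, □q holds; since □(□q→q) at x, □q→q at y, so q at y, i.e. Ryy.
Conversely, any frame satisfying ∀x ∀y (Rxy → Ryy) validates the schema.
So the correspondent is shift-reflexivity.

Shift-reflexivity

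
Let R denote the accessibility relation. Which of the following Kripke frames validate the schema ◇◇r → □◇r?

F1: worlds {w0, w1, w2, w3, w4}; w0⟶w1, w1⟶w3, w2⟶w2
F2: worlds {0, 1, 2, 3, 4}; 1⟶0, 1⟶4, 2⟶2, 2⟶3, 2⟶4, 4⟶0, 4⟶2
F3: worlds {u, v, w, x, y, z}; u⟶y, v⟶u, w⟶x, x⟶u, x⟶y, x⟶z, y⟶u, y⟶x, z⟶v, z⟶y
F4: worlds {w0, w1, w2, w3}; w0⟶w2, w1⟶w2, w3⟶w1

F1, F4

Frame correspondent (Sahlqvist): ∀x ∀y ∀z ((xR²y ∧ xRz) → ∃w (y = w ∧ zRw)) — i.e. a generalized confluence (Geach) condition.
F1: condition met.
F2: fails — 1R²0, 1R0 but no w with 0=w and 0Rw.
F3: fails — xR²u, xRu but no t with u=t and uRt.
F4: condition met.
Valid on: F1, F4.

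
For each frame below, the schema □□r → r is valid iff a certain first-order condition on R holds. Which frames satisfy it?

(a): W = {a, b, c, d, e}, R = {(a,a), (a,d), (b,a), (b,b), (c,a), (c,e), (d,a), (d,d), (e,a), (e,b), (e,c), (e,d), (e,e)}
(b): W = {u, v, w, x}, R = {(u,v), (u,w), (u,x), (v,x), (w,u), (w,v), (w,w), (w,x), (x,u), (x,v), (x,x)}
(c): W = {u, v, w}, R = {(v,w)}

The schema corresponds to a generalized confluence (Geach) condition: ∀x ∃w (xR²w ∧ x = w).
(a): satisfies the condition.
(b): satisfies the condition.
(c): fails — at u but no t with uR²t and u=t.
Valid on: (a), (b).

(a), (b)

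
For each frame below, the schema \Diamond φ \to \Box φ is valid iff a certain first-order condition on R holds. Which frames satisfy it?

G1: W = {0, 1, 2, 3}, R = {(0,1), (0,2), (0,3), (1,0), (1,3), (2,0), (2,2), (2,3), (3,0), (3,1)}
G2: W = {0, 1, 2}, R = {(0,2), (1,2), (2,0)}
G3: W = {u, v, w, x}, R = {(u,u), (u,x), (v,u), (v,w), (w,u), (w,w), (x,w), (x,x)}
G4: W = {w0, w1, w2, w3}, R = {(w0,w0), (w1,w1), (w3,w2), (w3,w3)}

Frame correspondent (Sahlqvist): \forall x \forall y \forall z (Rxy \wedge Rxz \to y = z) — i.e. partial functionality.
G1: fails — 0 sees both 1 and 2.
G2: ✓.
G3: fails — u sees both u and x.
G4: fails — w3 sees both w2 and w3.

G2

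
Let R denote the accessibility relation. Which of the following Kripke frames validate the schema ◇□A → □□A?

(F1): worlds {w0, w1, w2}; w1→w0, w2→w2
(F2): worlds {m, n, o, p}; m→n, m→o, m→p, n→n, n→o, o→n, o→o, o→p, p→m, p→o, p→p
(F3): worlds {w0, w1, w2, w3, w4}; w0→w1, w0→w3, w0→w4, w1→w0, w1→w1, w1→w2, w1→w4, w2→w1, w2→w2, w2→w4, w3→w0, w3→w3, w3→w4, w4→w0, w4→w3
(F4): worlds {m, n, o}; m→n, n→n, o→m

This is the axiom for a generalized confluence (Geach) condition; its first-order frame correspondent is ∀x ∀y ∀z ((xRy ∧ xR²z) → ∃w (yRw ∧ z = w)).
(F1): condition met.
(F2): fails — mRn, mR²m but no w with nRw and m=w.
(F3): fails — w0Rw1, w0R²w3 but no w with w1Rw and w3=w.
(F4): condition met.

(F1), (F4)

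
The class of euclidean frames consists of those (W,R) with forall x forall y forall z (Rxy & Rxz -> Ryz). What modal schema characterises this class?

This is the Euclidean property; the standard corresponding axiom is 5: ◇q → □◇q.

◇q → □◇q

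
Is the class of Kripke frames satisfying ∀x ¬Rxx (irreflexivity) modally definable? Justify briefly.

Any modally definable frame class is closed under surjective bounded morphisms.
The 3-cycle (worlds s,t,u with s→t→u→s) is irreflexive, and the map sending every world to a single reflexive point • is a surjective bounded morphism (forth: every edge maps to (•,•); back: every world has a successor). So any modal formula valid on the 3-cycle is also valid on the reflexive point, which is not irreflexive.
Hence irreflexivity is not modally definable.

No — not modally definable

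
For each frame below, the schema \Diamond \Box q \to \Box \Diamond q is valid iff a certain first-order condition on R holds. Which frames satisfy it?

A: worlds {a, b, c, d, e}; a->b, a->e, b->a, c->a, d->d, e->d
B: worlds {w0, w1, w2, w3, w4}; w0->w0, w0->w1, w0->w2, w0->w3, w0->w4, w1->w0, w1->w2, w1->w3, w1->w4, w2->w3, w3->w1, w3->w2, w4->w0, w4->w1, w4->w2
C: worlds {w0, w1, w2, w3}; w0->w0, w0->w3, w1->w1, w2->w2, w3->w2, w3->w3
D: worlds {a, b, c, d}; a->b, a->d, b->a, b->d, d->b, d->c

This is the axiom for convergence; its first-order frame correspondent is \forall x \forall y \forall z (Rxy \wedge Rxz \to \exists w (Ryw \wedge Rzw)).
A: fails — Rab and Rae but b and e have no common successor.
B: fails — Rw0w4 and Rw0w2 but w4 and w2 have no common successor.
C: ✓.
D: fails — Rab and Rad but b and d have no common successor.

C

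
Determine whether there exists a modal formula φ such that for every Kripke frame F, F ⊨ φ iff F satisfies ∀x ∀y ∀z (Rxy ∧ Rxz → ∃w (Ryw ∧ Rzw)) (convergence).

Definable; ◇□q → □◇q defines it

This is a Sahlqvist condition; the .2 axiom ◇□q → □◇q defines it.
Suppose ◇□q→□◇q is valid. Take Rxy, Rxz and set V(q)={w : Ryw}. Then □q at y so ◇□q at x, so □◇q at x, so ◇q at z, giving w with Rzw and Ryw.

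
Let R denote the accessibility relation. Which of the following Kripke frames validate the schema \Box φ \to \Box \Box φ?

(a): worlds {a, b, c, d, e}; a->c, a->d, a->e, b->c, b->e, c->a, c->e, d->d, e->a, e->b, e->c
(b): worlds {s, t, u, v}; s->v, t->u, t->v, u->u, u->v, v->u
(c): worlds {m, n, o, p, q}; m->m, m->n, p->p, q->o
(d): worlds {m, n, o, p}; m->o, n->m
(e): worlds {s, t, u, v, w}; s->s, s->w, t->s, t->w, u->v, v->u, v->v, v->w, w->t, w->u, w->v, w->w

(c)

Frame correspondent (Sahlqvist): \forall x \forall y \forall z (Rxy \wedge Ryz \to Rxz) — i.e. transitivity.
(a): fails — Rbc and Rca but not Rba.
(b): fails — Rvu and Ruv but not Rvv.
(c): condition met.
(d): fails — Rnm and Rmo but not Rno.
(e): fails — Ruv and Rvw but not Ruw.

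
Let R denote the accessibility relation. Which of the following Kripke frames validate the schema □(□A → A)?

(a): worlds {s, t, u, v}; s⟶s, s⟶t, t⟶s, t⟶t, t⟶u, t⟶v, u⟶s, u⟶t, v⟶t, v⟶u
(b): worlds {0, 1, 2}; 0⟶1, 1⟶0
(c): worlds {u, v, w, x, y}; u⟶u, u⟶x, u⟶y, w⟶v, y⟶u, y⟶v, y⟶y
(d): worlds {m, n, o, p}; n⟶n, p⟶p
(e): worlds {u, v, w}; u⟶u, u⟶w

The schema corresponds to shift-reflexivity: ∀x ∀y (Rxy → Ryy).
(a): fails — Rtv but not Rvv.
(b): fails — R01 but not R11.
(c): fails — Rux but not Rxx.
(d): holds.
(e): fails — Ruw but not Rww.
Valid on: (d).

(d)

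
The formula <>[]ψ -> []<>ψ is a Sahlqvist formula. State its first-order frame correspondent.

convergence

Suppose ◇□ψ→□◇ψ is valid. Take Rxy, Rxz and set V(ψ)={w : Ryw}. Then □ψ at y so ◇□ψ at x, so □◇ψ at x, so ◇ψ at z, giving w with Rzw and Ryw.
The converse is a direct semantic check.
Frame condition: forall x forall y forall z (Rxy & Rxz -> exists w (Ryw & Rzw)).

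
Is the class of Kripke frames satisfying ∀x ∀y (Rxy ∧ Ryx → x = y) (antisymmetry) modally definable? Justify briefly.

Any modally definable frame class is closed under surjective bounded morphisms.
The 6-cycle (worlds s,t,u,v,w,x with s→t→u→v→w→x→s) is antisymmetric. Sending even-indexed worlds to a and odd-indexed worlds to b is a surjective bounded morphism onto the two-world frame with a↔b, which is not antisymmetric.
So no modal formula (or set of formulas) defines exactly the antisymmetric frames.

Not definable by any modal formula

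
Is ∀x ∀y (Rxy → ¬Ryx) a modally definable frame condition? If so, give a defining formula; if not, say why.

If a class were modally definable it would be closed under surjective bounded morphisms (Goldblatt–Thomason).
The 5-cycle (worlds 0,1,2,3,4 with 0→1→2→3→4→0) is asymmetric. Mapping every world to a single reflexive point • is a surjective bounded morphism, and the reflexive point is not asymmetric (R•• but asymmetry requires ¬R••).
So the class is not modally definable.

Not modally definable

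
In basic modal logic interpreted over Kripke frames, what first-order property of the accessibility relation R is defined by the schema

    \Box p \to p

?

reflexivity

Suppose □p→p is valid. At any x set V(p)={w : Rxw}. Then □p holds at x, so p holds at x, i.e. Rxx.
Conversely, on a frame with reflexivity the schema holds at every world under every valuation.
Frame condition: \forall x Rxx.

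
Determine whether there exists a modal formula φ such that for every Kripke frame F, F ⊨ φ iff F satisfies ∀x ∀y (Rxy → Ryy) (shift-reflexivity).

Definable; □(□p → p) defines it

This is a Sahlqvist condition; the T□ axiom □(□p → p) defines it.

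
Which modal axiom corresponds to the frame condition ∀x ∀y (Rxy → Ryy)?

□(□ψ → ψ)

A defining formula is □(□ψ → ψ) (the T□ axiom).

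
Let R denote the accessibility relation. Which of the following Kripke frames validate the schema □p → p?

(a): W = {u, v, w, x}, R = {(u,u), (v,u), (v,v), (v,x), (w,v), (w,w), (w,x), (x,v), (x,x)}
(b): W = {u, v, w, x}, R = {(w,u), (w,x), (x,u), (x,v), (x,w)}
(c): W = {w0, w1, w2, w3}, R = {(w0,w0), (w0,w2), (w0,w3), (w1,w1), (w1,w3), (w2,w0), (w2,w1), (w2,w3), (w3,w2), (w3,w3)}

Frame correspondent (Sahlqvist): ∀x Rxx — i.e. reflexivity.
(a): holds.
(b): fails — world u does not see itself.
(c): fails — world w2 does not see itself.

(a)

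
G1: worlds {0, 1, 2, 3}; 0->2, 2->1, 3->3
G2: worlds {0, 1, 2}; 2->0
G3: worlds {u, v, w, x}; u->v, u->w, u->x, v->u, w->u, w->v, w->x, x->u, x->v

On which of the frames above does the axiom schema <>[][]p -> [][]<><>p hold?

The schema corresponds to a generalized confluence (Geach) condition: forall x forall y forall z ((xRy & x R^2 z) -> exists w (y R^2 w & z R^2 w)).
G1: fails — 0R2, 0R²1 but no w with 2R²w and 1R²w.
G2: satisfies the condition.
G3: satisfies the condition.
Valid on: G2, G3.

G2, G3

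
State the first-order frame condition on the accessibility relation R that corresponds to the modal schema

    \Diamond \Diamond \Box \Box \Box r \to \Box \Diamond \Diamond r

This is a Sahlqvist (Geach-type) schema ◇^2□^3r → □^1◇^2r.
Minimal-valuation argument: fix x; take any y with xR^2y and any z with xR^1z. Set V(r) to the set of worlds R-reachable from y in exactly 3 steps. Then □^3r holds at y, so the antecedent holds at x; validity forces ◇^2r at z, giving a w with zR^2w and yR^3w.
First-order correspondent: \forall x \forall y \forall z ((x R^2 y \wedge xRz) \to \exists w (y R^3 w \wedge z R^2 w)).

\forall x \forall y \forall z ((x R^2 y \wedge xRz) \to \exists w (y R^3 w \wedge z R^2 w))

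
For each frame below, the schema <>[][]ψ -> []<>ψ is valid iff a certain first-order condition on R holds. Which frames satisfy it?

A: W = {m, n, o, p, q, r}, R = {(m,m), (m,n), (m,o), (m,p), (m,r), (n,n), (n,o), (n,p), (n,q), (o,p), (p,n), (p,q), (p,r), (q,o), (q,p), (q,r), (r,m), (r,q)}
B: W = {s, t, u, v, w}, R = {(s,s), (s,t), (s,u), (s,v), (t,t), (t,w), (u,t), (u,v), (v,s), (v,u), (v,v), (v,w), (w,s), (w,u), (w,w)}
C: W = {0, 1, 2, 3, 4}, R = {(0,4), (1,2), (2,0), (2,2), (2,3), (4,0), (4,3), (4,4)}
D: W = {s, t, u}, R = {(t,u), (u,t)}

B

This is the axiom for a generalized confluence (Geach) condition; its first-order frame correspondent is forall x forall y forall z ((xRy & xRz) -> exists w (y R^2 w & zRw)).
A: fails — mRo, mRo but no w with oR²w and oRw.
B: satisfies the condition.
C: fails — 2R0, 2R3 but no w with 0R²w and 3Rw.
D: fails — tRu, tRu but no w with uR²w and uRw.
Valid on: B.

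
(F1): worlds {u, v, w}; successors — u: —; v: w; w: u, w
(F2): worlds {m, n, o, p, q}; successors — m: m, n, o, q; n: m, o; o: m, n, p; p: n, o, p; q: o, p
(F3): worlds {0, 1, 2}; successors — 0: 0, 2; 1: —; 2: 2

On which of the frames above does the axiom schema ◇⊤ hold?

(F2)

The schema corresponds to seriality: ∀x ∃y Rxy.
(F1): fails — world u has no successor.
(F2): condition met.
(F3): fails — world 1 has no successor.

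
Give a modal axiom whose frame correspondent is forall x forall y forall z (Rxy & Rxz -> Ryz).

◇p → □◇p

The condition is the Euclidean property. The 5 schema ◇p → □◇p defines it.
Suppose ◇p→□◇p is valid. Take Rxy, Rxz and set V(p)={y}. Then ◇p at x, so □◇p at x, so ◇p at z, so some w with Rzw has p; w=y, i.e. Rzy. By symmetry of the argument, Ryz.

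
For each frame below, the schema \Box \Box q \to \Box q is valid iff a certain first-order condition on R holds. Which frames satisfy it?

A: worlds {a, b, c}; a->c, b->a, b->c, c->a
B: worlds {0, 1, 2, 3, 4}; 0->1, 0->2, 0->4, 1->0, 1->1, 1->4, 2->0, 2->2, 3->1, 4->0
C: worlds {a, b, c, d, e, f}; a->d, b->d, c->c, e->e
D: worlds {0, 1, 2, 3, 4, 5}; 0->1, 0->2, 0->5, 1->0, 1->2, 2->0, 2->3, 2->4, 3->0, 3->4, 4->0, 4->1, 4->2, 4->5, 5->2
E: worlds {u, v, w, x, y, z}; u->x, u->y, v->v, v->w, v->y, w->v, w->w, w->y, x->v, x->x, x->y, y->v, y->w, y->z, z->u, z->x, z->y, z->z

E

Frame correspondent (Sahlqvist): \forall x \forall y (Rxy \to \exists z (Rxz \wedge Rzy)) — i.e. density.
A: fails — Rac but no z with Raz and Rzc.
B: fails — R40 but no z with R4z and Rz0.
C: fails — Rad but no z with Raz and Rzd.
D: fails — R34 but no z with R3z and Rz4.
E: condition met.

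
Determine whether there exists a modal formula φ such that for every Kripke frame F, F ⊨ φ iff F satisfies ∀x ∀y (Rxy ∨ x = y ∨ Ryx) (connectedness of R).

Not definable by any modal formula

Modal frame validity is preserved under disjoint unions.
Take 2 disjoint single-world reflexive frames: each is trivially connected, but their disjoint union has 2 worlds with no edge between distinct components, so it is not connected.
So the class is not modally definable.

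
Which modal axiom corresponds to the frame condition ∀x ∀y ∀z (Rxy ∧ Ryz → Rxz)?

The condition is transitivity. The 4 schema □p → □□p defines it.
Suppose □p→□□p is valid. Take Rxy, Ryz and set V(p)={w : Rxw}. Then □p at x, so □□p at x, so □p at y, so p at z, i.e. Rxz.

□p → □□p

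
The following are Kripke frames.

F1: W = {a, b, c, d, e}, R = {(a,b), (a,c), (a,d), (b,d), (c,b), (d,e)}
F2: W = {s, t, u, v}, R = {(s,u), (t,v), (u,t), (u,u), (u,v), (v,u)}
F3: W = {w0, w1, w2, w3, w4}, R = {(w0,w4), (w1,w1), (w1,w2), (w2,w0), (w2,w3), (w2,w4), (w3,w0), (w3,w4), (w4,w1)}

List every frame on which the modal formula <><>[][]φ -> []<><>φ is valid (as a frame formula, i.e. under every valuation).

F2, F3

This is the axiom for a generalized confluence (Geach) condition; its first-order frame correspondent is forall x forall y forall z ((x R^2 y & xRz) -> exists w (y R^2 w & z R^2 w)).
F1: fails — aR²b, aRc but no w with bR²w and cR²w.
F2: holds.
F3: holds.
Valid on: F2, F3.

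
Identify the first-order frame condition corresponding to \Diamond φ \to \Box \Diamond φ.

the Euclidean property: \forall x \forall y \forall z (Rxy \wedge Rxz \to Ryz)

This schema is the 5 axiom.
It corresponds to the Euclidean property: \forall x \forall y \forall z (Rxy \wedge Rxz \to Ryz).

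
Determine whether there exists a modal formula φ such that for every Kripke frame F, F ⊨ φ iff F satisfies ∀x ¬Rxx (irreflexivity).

Any modally definable frame class is closed under surjective bounded morphisms.
The 3-cycle (worlds 0,1,2 with 0→1→2→0) is irreflexive, and the map sending every world to a single reflexive point • is a surjective bounded morphism (forth: every edge maps to (•,•); back: every world has a successor). So any modal formula valid on the 3-cycle is also valid on the reflexive point, which is not irreflexive.
So no modal formula (or set of formulas) defines exactly the irreflexive frames.

No — not modally definable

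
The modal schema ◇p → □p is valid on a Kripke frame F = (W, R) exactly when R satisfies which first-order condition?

Partial functionality

This schema is the CD axiom.
It corresponds to partial functionality: ∀x ∀y ∀z (Rxy ∧ Rxz → y = z).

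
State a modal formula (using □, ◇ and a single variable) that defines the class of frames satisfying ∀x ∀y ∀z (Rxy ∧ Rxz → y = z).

A defining formula is ◇ψ → □ψ (the CD axiom).
Suppose ◇ψ→□ψ is valid. Take Rxy, Rxz and set V(ψ)={y}. Then ◇ψ at x, so □ψ at x, so ψ at z, i.e. z=y.

◇ψ → □ψ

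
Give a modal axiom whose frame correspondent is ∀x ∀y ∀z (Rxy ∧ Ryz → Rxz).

This is transitivity; the standard corresponding axiom is 4: □q → □□q.

□q → □□q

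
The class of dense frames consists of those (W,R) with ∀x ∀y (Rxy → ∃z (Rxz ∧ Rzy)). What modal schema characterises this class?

□□q → □q

This is density; the standard corresponding axiom is C4: □□q → □q.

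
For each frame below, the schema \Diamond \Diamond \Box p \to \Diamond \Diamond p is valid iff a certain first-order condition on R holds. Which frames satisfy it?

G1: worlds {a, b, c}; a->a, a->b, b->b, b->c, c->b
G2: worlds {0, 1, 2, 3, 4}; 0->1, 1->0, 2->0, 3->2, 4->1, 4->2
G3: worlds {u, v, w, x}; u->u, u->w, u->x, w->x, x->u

The schema corresponds to a generalized confluence (Geach) condition: \forall x \forall y (x R^2 y \to \exists w (yRw \wedge x R^2 w)).
G1: ✓.
G2: fails — 0R²0 but no w with 0Rw and 0R²w.
G3: ✓.
Valid on: G1, G3.

G1, G3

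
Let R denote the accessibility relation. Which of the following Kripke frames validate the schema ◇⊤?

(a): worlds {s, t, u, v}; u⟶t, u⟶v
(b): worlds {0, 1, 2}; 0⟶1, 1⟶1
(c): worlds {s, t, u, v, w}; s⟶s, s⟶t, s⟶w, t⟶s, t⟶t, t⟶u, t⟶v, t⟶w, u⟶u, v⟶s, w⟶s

(c)

The schema corresponds to seriality: ∀x ∃y Rxy.
(a): fails — world s has no successor.
(b): fails — world 2 has no successor.
(c): ✓.
Valid on: (c).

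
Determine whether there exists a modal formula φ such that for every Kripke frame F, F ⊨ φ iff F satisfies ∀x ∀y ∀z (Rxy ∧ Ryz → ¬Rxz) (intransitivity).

Not modally definable

If a class were modally definable it would be closed under surjective bounded morphisms (Goldblatt–Thomason).
The 5-cycle (worlds a,b,c,d,e with a→b→c→d→e→a) is intransitive. Mapping every world to a single reflexive point • is a surjective bounded morphism; the reflexive point is not intransitive (R••∧R•• but R••).
So the class is not modally definable.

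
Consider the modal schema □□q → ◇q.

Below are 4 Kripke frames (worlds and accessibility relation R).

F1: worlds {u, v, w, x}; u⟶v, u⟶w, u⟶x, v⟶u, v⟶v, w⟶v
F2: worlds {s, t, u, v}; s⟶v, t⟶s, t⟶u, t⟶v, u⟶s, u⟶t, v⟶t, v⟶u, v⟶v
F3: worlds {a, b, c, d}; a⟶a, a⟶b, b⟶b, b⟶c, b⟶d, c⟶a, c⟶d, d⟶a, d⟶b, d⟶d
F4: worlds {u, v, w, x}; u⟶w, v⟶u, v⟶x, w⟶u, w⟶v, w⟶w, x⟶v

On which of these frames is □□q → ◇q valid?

Frame correspondent (Sahlqvist): ∀x ∃w (xR²w ∧ xRw) — i.e. a generalized confluence (Geach) condition.
F1: fails — at x but no t with xR²t and xRt.
F2: ✓.
F3: ✓.
F4: fails — at v but no t with vR²t and vRt.

F2, F3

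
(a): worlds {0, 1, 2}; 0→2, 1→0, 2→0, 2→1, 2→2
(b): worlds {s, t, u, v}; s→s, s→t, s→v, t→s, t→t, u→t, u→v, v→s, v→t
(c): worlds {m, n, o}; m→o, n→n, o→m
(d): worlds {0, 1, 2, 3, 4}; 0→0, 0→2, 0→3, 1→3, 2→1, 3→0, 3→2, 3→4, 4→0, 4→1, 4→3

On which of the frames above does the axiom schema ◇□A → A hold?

The schema corresponds to symmetry: ∀x ∀y (Rxy → Ryx).
(a): fails — R10 but not R01.
(b): fails — Ruv but not Rvu.
(c): holds.
(d): fails — R32 but not R23.
Valid on: (c).

(c)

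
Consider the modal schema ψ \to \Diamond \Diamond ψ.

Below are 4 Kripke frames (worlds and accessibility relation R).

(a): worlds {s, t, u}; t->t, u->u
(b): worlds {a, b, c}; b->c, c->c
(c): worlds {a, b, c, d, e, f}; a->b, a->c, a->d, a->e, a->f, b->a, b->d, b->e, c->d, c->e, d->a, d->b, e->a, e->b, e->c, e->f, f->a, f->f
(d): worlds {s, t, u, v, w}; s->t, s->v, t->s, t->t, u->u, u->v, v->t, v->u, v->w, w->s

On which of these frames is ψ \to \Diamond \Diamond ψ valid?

(c)

This is the axiom for a generalized confluence (Geach) condition; its first-order frame correspondent is \forall x \exists w (x = w \wedge x R^2 w).
(a): fails — at s but no w with s=w and sR²w.
(b): fails — at a but no w with a=w and aR²w.
(c): satisfies the condition.
(d): fails — at w but no w* with w=w* and wR²w*.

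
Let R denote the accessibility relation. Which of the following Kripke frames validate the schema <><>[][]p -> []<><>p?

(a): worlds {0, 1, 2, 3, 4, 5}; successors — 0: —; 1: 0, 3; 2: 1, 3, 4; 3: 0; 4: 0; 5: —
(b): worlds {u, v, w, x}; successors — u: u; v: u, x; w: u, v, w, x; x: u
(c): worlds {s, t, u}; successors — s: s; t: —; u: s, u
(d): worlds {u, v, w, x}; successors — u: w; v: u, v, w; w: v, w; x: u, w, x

This is the axiom for a generalized confluence (Geach) condition; its first-order frame correspondent is forall x forall y forall z ((x R^2 y & xRz) -> exists w (y R^2 w & z R^2 w)).
(a): fails — 1R²0, 1R0 but no w with 0R²w and 0R²w.
(b): holds.
(c): holds.
(d): holds.
Valid on: (b), (c), (d).

(b), (c), (d)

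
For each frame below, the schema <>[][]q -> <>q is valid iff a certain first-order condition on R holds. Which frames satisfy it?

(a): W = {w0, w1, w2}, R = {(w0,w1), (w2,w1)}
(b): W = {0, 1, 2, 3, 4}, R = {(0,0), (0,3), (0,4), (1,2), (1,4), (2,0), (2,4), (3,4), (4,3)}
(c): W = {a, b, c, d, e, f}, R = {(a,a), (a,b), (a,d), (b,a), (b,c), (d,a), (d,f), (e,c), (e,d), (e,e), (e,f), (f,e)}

This is the axiom for a generalized confluence (Geach) condition; its first-order frame correspondent is forall x forall y (xRy -> exists w (y R^2 w & xRw)).
(a): fails — w0Rw1 but no w with w1R²w and w0Rw.
(b): ✓.
(c): fails — bRc but no w with cR²w and bRw.
Valid on: (b).

(b)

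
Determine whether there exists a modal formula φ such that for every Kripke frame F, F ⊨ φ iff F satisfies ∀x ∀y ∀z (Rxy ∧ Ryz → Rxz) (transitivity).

Yes: it is transitivity, defined by the 4 schema □p → □□p.
Suppose □p→□□p is valid. Take Rxy, Ryz and set V(p)={w : Rxw}. Then □p at x, so □□p at x, so □p at y, so p at z, i.e. Rxz.

Definable; □p → □□p defines it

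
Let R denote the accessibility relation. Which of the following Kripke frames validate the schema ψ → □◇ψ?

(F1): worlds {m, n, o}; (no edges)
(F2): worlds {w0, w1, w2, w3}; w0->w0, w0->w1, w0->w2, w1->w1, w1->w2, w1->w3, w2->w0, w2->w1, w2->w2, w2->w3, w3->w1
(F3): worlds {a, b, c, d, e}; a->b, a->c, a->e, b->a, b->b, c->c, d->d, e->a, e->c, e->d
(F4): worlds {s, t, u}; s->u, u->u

(F1)

The schema corresponds to symmetry: ∀x ∀y (Rxy → Ryx).
(F1): holds.
(F2): fails — Rw0w1 but not Rw1w0.
(F3): fails — Rec but not Rce.
(F4): fails — Rsu but not Rus.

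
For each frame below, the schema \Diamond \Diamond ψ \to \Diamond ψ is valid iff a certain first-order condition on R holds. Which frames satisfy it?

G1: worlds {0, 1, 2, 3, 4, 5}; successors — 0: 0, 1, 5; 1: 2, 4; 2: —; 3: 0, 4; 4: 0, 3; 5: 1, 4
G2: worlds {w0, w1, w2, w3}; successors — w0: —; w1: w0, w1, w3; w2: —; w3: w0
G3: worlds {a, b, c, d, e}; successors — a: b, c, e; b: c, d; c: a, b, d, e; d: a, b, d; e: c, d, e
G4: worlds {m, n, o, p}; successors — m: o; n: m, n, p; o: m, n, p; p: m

G2

Frame correspondent (Sahlqvist): \forall x \forall y \forall z (Rxy \wedge Ryz \to Rxz) — i.e. transitivity.
G1: fails — R34 and R43 but not R33.
G2: holds.
G3: fails — Rbc and Rcb but not Rbb.
G4: fails — Rom and Rmo but not Roo.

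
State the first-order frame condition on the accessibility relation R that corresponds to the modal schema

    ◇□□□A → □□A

∀x ∀y ∀z ((xRy ∧ xR²z) → ∃w (yR³w ∧ z = w))

This is a Sahlqvist (Geach-type) schema ◇^1□^3A → □^2◇^0A.
Minimal-valuation argument: fix x; take any y with xR^1y and any z with xR^2z. Set V(A) to the set of worlds R-reachable from y in exactly 3 steps. Then □^3A holds at y, so the antecedent holds at x; validity forces ◇^0A at z, giving a w with zR^0w and yR^3w.
First-order correspondent: ∀x ∀y ∀z ((xRy ∧ xR²z) → ∃w (yR³w ∧ z = w)).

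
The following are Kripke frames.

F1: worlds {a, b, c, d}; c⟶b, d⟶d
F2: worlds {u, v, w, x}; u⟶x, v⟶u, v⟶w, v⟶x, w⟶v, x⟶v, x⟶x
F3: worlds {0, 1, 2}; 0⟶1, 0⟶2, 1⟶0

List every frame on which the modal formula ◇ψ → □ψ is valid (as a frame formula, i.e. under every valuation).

F1

The schema corresponds to partial functionality: ∀x ∀y ∀z (Rxy ∧ Rxz → y = z).
F1: holds.
F2: fails — v sees both u and w.
F3: fails — 0 sees both 1 and 2.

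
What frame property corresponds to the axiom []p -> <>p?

seriality

Suppose □p→◇p is valid. At any x set V(p)=W. Then □p at x, so ◇p at x, so x has a successor.
The converse is a direct semantic check.
So the correspondent is seriality.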